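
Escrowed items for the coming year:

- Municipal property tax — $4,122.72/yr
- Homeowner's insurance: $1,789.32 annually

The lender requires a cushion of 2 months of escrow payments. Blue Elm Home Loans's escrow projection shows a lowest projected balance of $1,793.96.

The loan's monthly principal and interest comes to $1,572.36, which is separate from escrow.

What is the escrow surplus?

$808.62

Municipal property tax: $4,122.72/yr
Homeowner's insurance: $1,789.32/yr
Annual escrow total = $4,122.72 + $1,789.32 = $5,912.04
Monthly = $5,912.04 ÷ 12 = $492.67
Cushion = 2 × $492.67 = $985.34
Excess over cushion: $1,793.96 − $985.34 = $808.62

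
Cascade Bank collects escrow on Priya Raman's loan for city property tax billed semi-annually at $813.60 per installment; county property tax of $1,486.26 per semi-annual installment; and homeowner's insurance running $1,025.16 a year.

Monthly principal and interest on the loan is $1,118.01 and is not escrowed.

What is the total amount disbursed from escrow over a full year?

City property tax: $813.60 × 2 = $1,627.20/yr
County property tax: $1,486.26 × 2 = $2,972.52/yr
Homeowner's insurance: $1,025.16/yr
Total per year = $1,627.20 + $2,972.52 + $1,025.16 = $5,624.88

$5,624.88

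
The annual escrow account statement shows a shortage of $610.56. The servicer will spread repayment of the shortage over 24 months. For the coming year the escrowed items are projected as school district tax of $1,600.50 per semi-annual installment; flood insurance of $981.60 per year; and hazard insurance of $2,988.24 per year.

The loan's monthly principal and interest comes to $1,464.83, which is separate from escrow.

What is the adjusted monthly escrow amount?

School district tax: $1,600.50 × 2 = $3,201.00 per year
Flood insurance: $981.60 per year
Hazard insurance: $2,988.24 per year
Total per year = $7,170.84
Monthly escrow = $7,170.84 / 12 = $597.57
Shortage per month = $610.56 / 24 = $25.44
New monthly escrow = $597.57 + $25.44 = $623.01

$623.01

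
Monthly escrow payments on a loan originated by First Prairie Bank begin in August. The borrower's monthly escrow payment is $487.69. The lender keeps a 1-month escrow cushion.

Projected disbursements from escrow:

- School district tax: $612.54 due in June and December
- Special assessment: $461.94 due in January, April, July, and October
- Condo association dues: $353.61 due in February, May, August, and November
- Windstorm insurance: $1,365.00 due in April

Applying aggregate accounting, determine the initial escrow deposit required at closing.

Cushion = 1 × $487.69 = $487.69
Trial balance (start $0, +$487.69 each month, − disbursements):
  Aug: +$487.69 − $353.61 → $134.08
  Sep: +$487.69 → $621.77
  Oct: +$487.69 − $461.94 → $647.52
  Nov: +$487.69 − $353.61 → $781.60
  Dec: +$487.69 − $612.54 → $656.75
  Jan: +$487.69 − $461.94 → $682.50
  Feb: +$487.69 − $353.61 → $816.58
  Mar: +$487.69 → $1,304.27
  Apr: +$487.69 − $1,826.94 → -$34.98
  May: +$487.69 − $353.61 → $99.10
  Jun: +$487.69 − $612.54 → -$25.75
  Jul: +$487.69 − $461.94 → $0.00
Lowest trial balance = -$34.98 (Apr)
Initial deposit = cushion − low point = $487.69 − (-$34.98) = $522.67

$522.67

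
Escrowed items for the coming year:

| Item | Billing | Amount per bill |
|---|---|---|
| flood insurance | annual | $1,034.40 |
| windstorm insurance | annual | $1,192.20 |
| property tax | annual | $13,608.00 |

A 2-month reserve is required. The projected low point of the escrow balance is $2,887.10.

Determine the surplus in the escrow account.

$248.00

Flood insurance: $1,034.40
Windstorm insurance: $1,192.20
Property tax: $13,608.00
Yearly total = $1,034.40 + $1,192.20 + $13,608.00 = $15,834.60
Base monthly escrow = $15,834.60 / 12 = $1,319.55
Cushion = 2 × $1,319.55 = $2,639.10
Surplus = $2,887.10 − $2,639.10 = $248.00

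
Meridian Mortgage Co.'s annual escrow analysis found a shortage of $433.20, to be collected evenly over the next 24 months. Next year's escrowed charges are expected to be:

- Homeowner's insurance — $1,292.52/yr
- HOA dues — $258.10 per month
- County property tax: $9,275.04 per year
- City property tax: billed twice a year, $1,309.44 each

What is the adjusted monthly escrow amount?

$1,375.02

Homeowner's insurance = $1,292.52 per year
HOA dues = $258.10 × 12 = $3,097.20 per year
County property tax = $9,275.04 per year
City property tax = $1,309.44 × 2 = $2,618.88 per year
Annual escrow total = $1,292.52 + $3,097.20 + $9,275.04 + $2,618.88 = $16,283.64
Base monthly escrow = $16,283.64 ÷ 12 = $1,356.97
Shortage per month = $433.20 ÷ 24 = $18.05
Adjusted monthly = $1,356.97 + $18.05 = $1,375.02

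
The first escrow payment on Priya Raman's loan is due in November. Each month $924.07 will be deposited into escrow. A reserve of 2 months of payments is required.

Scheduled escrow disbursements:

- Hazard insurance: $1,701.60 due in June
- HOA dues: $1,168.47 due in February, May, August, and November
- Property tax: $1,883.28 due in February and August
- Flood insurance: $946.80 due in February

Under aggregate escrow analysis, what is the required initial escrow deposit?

Cushion = 2 × $924.07 = $1,848.14
Trial balance (start $0, +$924.07 each month, − disbursements):
  Nov: +$924.07 − $1,168.47 → -$244.40
  Dec: +$924.07 → $679.67
  Jan: +$924.07 → $1,603.74
  Feb: +$924.07 − $3,998.55 → -$1,470.74
  Mar: +$924.07 → -$546.67
  Apr: +$924.07 → $377.40
  May: +$924.07 − $1,168.47 → $133.00
  Jun: +$924.07 − $1,701.60 → -$644.53
  Jul: +$924.07 → $279.54
  Aug: +$924.07 − $3,051.75 → -$1,848.14
  Sep: +$924.07 → -$924.07
  Oct: +$924.07 → $0.00
Lowest trial balance = -$1,848.14 (Aug)
Initial deposit = cushion − low point = $1,848.14 − (-$1,848.14) = $3,696.28

$3,696.28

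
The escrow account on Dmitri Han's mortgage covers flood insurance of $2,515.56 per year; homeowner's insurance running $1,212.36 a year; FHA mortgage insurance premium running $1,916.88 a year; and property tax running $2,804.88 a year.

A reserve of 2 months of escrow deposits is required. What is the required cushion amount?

Flood insurance — $2,515.56/yr
Homeowner's insurance — $1,212.36/yr
FHA mortgage insurance premium — $1,916.88/yr
Property tax — $2,804.88/yr
Yearly total = $2,515.56 + $1,212.36 + $1,916.88 + $2,804.88 = $8,449.68
Monthly = $8,449.68 / 12 = $704.14
Cushion = 2 × $704.14 = $1,408.28

$1,408.28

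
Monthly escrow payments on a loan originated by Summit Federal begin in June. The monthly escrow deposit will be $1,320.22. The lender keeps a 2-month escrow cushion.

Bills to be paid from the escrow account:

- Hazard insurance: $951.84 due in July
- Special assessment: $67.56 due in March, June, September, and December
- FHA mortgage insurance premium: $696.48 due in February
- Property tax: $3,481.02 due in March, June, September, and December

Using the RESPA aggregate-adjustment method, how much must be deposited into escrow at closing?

Cushion = 2 × $1,320.22 = $2,640.44
Trial balance (start $0, +$1,320.22 each month, − disbursements):
  Jun: +$1,320.22 − $3,548.58 → -$2,228.36
  Jul: +$1,320.22 − $951.84 → -$1,859.98
  Aug: +$1,320.22 → -$539.76
  Sep: +$1,320.22 − $3,548.58 → -$2,768.12
  Oct: +$1,320.22 → -$1,447.90
  Nov: +$1,320.22 → -$127.68
  Dec: +$1,320.22 − $3,548.58 → -$2,356.04
  Jan: +$1,320.22 → -$1,035.82
  Feb: +$1,320.22 − $696.48 → -$412.08
  Mar: +$1,320.22 − $3,548.58 → -$2,640.44
  Apr: +$1,320.22 → -$1,320.22
  May: +$1,320.22 → $0.00
Lowest trial balance = -$2,768.12 (Sep)
Initial deposit = cushion − low point = $2,640.44 − (-$2,768.12) = $5,408.56

$5,408.56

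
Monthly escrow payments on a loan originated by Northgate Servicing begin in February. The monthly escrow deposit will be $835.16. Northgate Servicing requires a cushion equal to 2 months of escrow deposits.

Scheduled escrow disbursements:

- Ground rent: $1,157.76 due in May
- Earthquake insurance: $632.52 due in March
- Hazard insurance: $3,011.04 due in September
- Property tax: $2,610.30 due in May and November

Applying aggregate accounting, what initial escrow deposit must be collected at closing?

$3,340.64

Cushion = 2 × $835.16 = $1,670.32
Trial balance (start $0, +$835.16 each month, − disbursements):
  Feb: +$835.16 → $835.16
  Mar: +$835.16 − $632.52 → $1,037.80
  Apr: +$835.16 → $1,872.96
  May: +$835.16 − $3,768.06 → -$1,059.94
  Jun: +$835.16 → -$224.78
  Jul: +$835.16 → $610.38
  Aug: +$835.16 → $1,445.54
  Sep: +$835.16 − $3,011.04 → -$730.34
  Oct: +$835.16 → $104.82
  Nov: +$835.16 − $2,610.30 → -$1,670.32
  Dec: +$835.16 → -$835.16
  Jan: +$835.16 → $0.00
Lowest trial balance = -$1,670.32 (Nov)
Initial deposit = cushion − low point = $1,670.32 − (-$1,670.32) = $3,340.64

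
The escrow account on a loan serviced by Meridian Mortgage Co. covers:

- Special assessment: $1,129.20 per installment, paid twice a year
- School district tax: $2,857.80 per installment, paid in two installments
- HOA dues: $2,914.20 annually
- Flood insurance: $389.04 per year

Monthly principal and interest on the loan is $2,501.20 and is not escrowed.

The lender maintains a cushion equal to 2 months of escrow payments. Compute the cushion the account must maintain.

$1,879.54

Special assessment = $1,129.20 × 2 = $2,258.40
School district tax = $2,857.80 × 2 = $5,715.60
HOA dues = $2,914.20
Flood insurance = $389.04
Total per year = $2,258.40 + $5,715.60 + $2,914.20 + $389.04 = $11,277.24
Monthly escrow = $11,277.24 ÷ 12 = $939.77
Required cushion = 2 × $939.77 = $1,879.54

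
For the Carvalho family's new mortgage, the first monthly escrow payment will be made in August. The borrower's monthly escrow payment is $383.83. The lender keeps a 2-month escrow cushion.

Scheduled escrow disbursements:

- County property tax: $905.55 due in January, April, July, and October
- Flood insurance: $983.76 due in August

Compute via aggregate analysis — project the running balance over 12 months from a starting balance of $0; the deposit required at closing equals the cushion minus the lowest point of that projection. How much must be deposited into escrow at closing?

Cushion = 2 × $383.83 = $767.66
Trial balance (start $0, +$383.83 each month, − disbursements):
  Aug: +$383.83 − $983.76 → -$599.93
  Sep: +$383.83 → -$216.10
  Oct: +$383.83 − $905.55 → -$737.82
  Nov: +$383.83 → -$353.99
  Dec: +$383.83 → $29.84
  Jan: +$383.83 − $905.55 → -$491.88
  Feb: +$383.83 → -$108.05
  Mar: +$383.83 → $275.78
  Apr: +$383.83 − $905.55 → -$245.94
  May: +$383.83 → $137.89
  Jun: +$383.83 → $521.72
  Jul: +$383.83 − $905.55 → $0.00
Lowest trial balance = -$737.82 (Oct)
Initial deposit = cushion − low point = $767.66 − (-$737.82) = $1,505.48

$1,505.48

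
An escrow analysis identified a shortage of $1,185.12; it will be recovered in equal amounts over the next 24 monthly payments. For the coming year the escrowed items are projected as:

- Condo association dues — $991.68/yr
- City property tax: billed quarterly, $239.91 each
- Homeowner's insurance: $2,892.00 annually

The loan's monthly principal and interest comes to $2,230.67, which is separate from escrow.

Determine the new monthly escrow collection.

Condo association dues: $991.68/yr
City property tax: $239.91 × 4 = $959.64/yr
Homeowner's insurance: $2,892.00/yr
Total annual escrow = $991.68 + $959.64 + $2,892.00 = $4,843.32
Monthly escrow = $4,843.32 / 12 = $403.61
Shortage per month = $1,185.12 ÷ 24 = $49.38
New monthly escrow = $403.61 + $49.38 = $452.99

$452.99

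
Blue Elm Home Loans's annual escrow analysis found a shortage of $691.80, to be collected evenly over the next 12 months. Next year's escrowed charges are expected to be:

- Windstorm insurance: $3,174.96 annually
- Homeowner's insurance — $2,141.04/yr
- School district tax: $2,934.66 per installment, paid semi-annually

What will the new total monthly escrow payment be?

Windstorm insurance — $3,174.96/yr
Homeowner's insurance — $2,141.04/yr
School district tax — $2,934.66 × 2 = $5,869.32/yr
Annual escrow total = $3,174.96 + $2,141.04 + $5,869.32 = $11,185.32
Per month = $11,185.32 ÷ 12 = $932.11
Shortage spread = $691.80 ÷ 12 = $57.65/mo
Adjusted monthly = $932.11 + $57.65 = $989.76

$989.76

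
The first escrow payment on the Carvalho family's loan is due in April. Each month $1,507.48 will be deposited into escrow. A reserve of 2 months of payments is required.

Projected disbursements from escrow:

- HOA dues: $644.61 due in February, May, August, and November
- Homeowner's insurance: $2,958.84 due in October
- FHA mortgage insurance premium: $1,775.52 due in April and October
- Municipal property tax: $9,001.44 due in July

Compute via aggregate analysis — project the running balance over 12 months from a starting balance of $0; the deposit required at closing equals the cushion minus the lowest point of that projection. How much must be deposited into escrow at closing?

$9,263.14

Cushion = 2 × $1,507.48 = $3,014.96
Trial balance (start $0, +$1,507.48 each month, − disbursements):
  Apr: +$1,507.48 − $1,775.52 → -$268.04
  May: +$1,507.48 − $644.61 → $594.83
  Jun: +$1,507.48 → $2,102.31
  Jul: +$1,507.48 − $9,001.44 → -$5,391.65
  Aug: +$1,507.48 − $644.61 → -$4,528.78
  Sep: +$1,507.48 → -$3,021.30
  Oct: +$1,507.48 − $4,734.36 → -$6,248.18
  Nov: +$1,507.48 − $644.61 → -$5,385.31
  Dec: +$1,507.48 → -$3,877.83
  Jan: +$1,507.48 → -$2,370.35
  Feb: +$1,507.48 − $644.61 → -$1,507.48
  Mar: +$1,507.48 → $0.00
Lowest trial balance = -$6,248.18 (Oct)
Initial deposit = cushion − low point = $3,014.96 − (-$6,248.18) = $9,263.14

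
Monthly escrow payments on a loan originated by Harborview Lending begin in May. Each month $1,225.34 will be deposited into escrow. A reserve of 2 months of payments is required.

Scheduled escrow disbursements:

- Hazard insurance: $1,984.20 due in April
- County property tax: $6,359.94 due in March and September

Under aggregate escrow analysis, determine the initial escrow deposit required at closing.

$2,683.92

Cushion = 2 × $1,225.34 = $2,450.68
Trial balance (start $0, +$1,225.34 each month, − disbursements):
  May: +$1,225.34 → $1,225.34
  Jun: +$1,225.34 → $2,450.68
  Jul: +$1,225.34 → $3,676.02
  Aug: +$1,225.34 → $4,901.36
  Sep: +$1,225.34 − $6,359.94 → -$233.24
  Oct: +$1,225.34 → $992.10
  Nov: +$1,225.34 → $2,217.44
  Dec: +$1,225.34 → $3,442.78
  Jan: +$1,225.34 → $4,668.12
  Feb: +$1,225.34 → $5,893.46
  Mar: +$1,225.34 − $6,359.94 → $758.86
  Apr: +$1,225.34 − $1,984.20 → $0.00
Lowest trial balance = -$233.24 (Sep)
Initial deposit = cushion − low point = $2,450.68 − (-$233.24) = $2,683.92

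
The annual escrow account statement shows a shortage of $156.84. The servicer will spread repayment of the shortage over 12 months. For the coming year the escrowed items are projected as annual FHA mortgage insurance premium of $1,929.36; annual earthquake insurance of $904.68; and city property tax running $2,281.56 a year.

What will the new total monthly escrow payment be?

$439.37

FHA mortgage insurance premium = $1,929.36 annually
Earthquake insurance = $904.68 annually
City property tax = $2,281.56 annually
Combined annual = $1,929.36 + $904.68 + $2,281.56 = $5,115.60
Monthly escrow = $5,115.60 ÷ 12 = $426.30
Shortage per month = $156.84 ÷ 12 = $13.07
New monthly escrow = $426.30 + $13.07 = $439.37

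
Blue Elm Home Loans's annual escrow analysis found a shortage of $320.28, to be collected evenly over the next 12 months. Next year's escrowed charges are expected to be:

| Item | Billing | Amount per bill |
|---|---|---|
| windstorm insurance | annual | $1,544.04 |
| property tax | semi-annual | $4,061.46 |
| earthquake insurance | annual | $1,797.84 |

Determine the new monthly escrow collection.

$982.09

Windstorm insurance: $1,544.04
Property tax: $4,061.46 × 2 = $8,122.92
Earthquake insurance: $1,797.84
Annual escrow total = $1,544.04 + $8,122.92 + $1,797.84 = $11,464.80
Per month = $11,464.80 ÷ 12 = $955.40
Monthly shortage recovery: $320.28 / 12 = $26.69
Adjusted monthly = $955.40 + $26.69 = $982.09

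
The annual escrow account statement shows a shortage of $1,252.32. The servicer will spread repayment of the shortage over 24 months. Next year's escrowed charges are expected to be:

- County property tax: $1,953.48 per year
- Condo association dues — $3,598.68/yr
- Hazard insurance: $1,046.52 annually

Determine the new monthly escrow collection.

County property tax: $1,953.48/yr
Condo association dues: $3,598.68/yr
Hazard insurance: $1,046.52/yr
Total per year = $1,953.48 + $3,598.68 + $1,046.52 = $6,598.68
Per month = $6,598.68 ÷ 12 = $549.89
Shortage spread = $1,252.32 / 24 = $52.18/mo
New monthly escrow = $549.89 + $52.18 = $602.07

$602.07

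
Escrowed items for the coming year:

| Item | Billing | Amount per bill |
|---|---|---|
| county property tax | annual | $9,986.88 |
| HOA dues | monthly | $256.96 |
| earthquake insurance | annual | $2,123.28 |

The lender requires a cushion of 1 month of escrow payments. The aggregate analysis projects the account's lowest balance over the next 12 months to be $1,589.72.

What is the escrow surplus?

$323.58

County property tax — $9,986.88
HOA dues — $256.96 × 12 = $3,083.52
Earthquake insurance — $2,123.28
Yearly total = $15,193.68
Per month = $15,193.68 ÷ 12 = $1,266.14
Cushion = 1 × $1,266.14 = $1,266.14
Excess over cushion: $1,589.72 − $1,266.14 = $323.58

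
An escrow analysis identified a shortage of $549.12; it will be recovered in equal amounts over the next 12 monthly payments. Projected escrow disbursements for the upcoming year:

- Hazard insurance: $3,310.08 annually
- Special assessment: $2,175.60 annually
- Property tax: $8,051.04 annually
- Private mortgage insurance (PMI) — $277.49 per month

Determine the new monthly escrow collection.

$1,451.31

Hazard insurance = $3,310.08 per year
Special assessment = $2,175.60 per year
Property tax = $8,051.04 per year
Private mortgage insurance (PMI) = $277.49 × 12 = $3,329.88 per year
Annual escrow total = $3,310.08 + $2,175.60 + $8,051.04 + $3,329.88 = $16,866.60
Monthly escrow = $16,866.60 / 12 = $1,405.55
Shortage spread = $549.12 / 12 = $45.76/mo
Adjusted monthly = $1,405.55 + $45.76 = $1,451.31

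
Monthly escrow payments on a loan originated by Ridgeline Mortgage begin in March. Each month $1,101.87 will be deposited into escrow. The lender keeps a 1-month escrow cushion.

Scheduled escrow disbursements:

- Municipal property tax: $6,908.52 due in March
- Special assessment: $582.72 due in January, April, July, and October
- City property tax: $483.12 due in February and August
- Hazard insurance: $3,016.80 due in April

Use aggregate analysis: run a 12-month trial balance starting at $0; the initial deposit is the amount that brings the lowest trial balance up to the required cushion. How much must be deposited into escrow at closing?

Cushion = 1 × $1,101.87 = $1,101.87
Trial balance (start $0, +$1,101.87 each month, − disbursements):
  Mar: +$1,101.87 − $6,908.52 → -$5,806.65
  Apr: +$1,101.87 − $3,599.52 → -$8,304.30
  May: +$1,101.87 → -$7,202.43
  Jun: +$1,101.87 → -$6,100.56
  Jul: +$1,101.87 − $582.72 → -$5,581.41
  Aug: +$1,101.87 − $483.12 → -$4,962.66
  Sep: +$1,101.87 → -$3,860.79
  Oct: +$1,101.87 − $582.72 → -$3,341.64
  Nov: +$1,101.87 → -$2,239.77
  Dec: +$1,101.87 → -$1,137.90
  Jan: +$1,101.87 − $582.72 → -$618.75
  Feb: +$1,101.87 − $483.12 → $0.00
Lowest trial balance = -$8,304.30 (Apr)
Initial deposit = cushion − low point = $1,101.87 − (-$8,304.30) = $9,406.17

$9,406.17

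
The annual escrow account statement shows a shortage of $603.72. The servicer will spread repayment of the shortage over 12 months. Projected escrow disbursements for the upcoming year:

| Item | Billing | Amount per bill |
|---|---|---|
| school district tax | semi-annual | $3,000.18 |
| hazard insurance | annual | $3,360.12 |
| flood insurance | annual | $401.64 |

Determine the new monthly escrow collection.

School district tax: $3,000.18 × 2 = $6,000.36 per year
Hazard insurance: $3,360.12 per year
Flood insurance: $401.64 per year
Yearly total = $9,762.12
Base monthly escrow = $9,762.12 / 12 = $813.51
Monthly shortage recovery: $603.72 / 12 = $50.31
Adjusted monthly = $813.51 + $50.31 = $863.82

$863.82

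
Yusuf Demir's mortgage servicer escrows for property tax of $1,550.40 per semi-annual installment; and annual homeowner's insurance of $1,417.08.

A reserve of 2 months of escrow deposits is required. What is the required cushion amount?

$752.98

Property tax = $1,550.40 × 2 = $3,100.80 per year
Homeowner's insurance = $1,417.08 per year
Total annual escrow = $4,517.88
Monthly = $4,517.88 / 12 = $376.49
Required cushion = 2 × $376.49 = $752.98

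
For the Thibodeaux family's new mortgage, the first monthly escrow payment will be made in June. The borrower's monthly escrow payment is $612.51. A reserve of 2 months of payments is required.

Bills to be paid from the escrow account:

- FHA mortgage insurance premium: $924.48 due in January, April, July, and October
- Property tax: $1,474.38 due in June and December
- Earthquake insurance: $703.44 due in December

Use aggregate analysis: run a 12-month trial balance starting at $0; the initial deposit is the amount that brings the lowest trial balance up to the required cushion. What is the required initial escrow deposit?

$2,750.58

Cushion = 2 × $612.51 = $1,225.02
Trial balance (start $0, +$612.51 each month, − disbursements):
  Jun: +$612.51 − $1,474.38 → -$861.87
  Jul: +$612.51 − $924.48 → -$1,173.84
  Aug: +$612.51 → -$561.33
  Sep: +$612.51 → $51.18
  Oct: +$612.51 − $924.48 → -$260.79
  Nov: +$612.51 → $351.72
  Dec: +$612.51 − $2,177.82 → -$1,213.59
  Jan: +$612.51 − $924.48 → -$1,525.56
  Feb: +$612.51 → -$913.05
  Mar: +$612.51 → -$300.54
  Apr: +$612.51 − $924.48 → -$612.51
  May: +$612.51 → $0.00
Lowest trial balance = -$1,525.56 (Jan)
Initial deposit = cushion − low point = $1,225.02 − (-$1,525.56) = $2,750.58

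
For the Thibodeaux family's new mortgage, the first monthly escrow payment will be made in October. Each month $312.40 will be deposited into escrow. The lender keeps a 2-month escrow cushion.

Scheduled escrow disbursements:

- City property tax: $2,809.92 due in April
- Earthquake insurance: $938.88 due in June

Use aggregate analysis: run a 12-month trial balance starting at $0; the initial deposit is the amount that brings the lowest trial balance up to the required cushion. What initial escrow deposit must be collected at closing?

$1,562.00

Cushion = 2 × $312.40 = $624.80
Trial balance (start $0, +$312.40 each month, − disbursements):
  Oct: +$312.40 → $312.40
  Nov: +$312.40 → $624.80
  Dec: +$312.40 → $937.20
  Jan: +$312.40 → $1,249.60
  Feb: +$312.40 → $1,562.00
  Mar: +$312.40 → $1,874.40
  Apr: +$312.40 − $2,809.92 → -$623.12
  May: +$312.40 → -$310.72
  Jun: +$312.40 − $938.88 → -$937.20
  Jul: +$312.40 → -$624.80
  Aug: +$312.40 → -$312.40
  Sep: +$312.40 → $0.00
Lowest trial balance = -$937.20 (Jun)
Initial deposit = cushion − low point = $624.80 − (-$937.20) = $1,562.00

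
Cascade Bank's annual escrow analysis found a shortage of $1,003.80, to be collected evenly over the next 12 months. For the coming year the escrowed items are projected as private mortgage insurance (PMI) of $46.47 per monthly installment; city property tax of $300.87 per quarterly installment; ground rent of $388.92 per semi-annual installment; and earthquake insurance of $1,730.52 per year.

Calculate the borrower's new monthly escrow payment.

$439.44

Private mortgage insurance (PMI) — $46.47 × 12 = $557.64 annually
City property tax — $300.87 × 4 = $1,203.48 annually
Ground rent — $388.92 × 2 = $777.84 annually
Earthquake insurance — $1,730.52 annually
Yearly total = $4,269.48
Monthly = $4,269.48 / 12 = $355.79
Shortage per month = $1,003.80 / 12 = $83.65
New monthly escrow = $355.79 + $83.65 = $439.44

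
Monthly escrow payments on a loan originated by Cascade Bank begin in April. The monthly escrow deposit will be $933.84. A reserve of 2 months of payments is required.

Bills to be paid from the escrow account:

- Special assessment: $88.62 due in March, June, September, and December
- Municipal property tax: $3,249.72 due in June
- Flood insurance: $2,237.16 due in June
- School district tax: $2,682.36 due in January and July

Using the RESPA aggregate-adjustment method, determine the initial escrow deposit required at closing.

$6,390.18

Cushion = 2 × $933.84 = $1,867.68
Trial balance (start $0, +$933.84 each month, − disbursements):
  Apr: +$933.84 → $933.84
  May: +$933.84 → $1,867.68
  Jun: +$933.84 − $5,575.50 → -$2,773.98
  Jul: +$933.84 − $2,682.36 → -$4,522.50
  Aug: +$933.84 → -$3,588.66
  Sep: +$933.84 − $88.62 → -$2,743.44
  Oct: +$933.84 → -$1,809.60
  Nov: +$933.84 → -$875.76
  Dec: +$933.84 − $88.62 → -$30.54
  Jan: +$933.84 − $2,682.36 → -$1,779.06
  Feb: +$933.84 → -$845.22
  Mar: +$933.84 − $88.62 → $0.00
Lowest trial balance = -$4,522.50 (Jul)
Initial deposit = cushion − low point = $1,867.68 − (-$4,522.50) = $6,390.18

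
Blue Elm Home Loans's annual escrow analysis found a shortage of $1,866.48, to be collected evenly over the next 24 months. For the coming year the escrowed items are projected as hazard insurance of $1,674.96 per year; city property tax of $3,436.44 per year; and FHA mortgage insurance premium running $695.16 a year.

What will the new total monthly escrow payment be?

Hazard insurance — $1,674.96/yr
City property tax — $3,436.44/yr
FHA mortgage insurance premium — $695.16/yr
Total annual escrow = $5,806.56
Monthly = $5,806.56 ÷ 12 = $483.88
Monthly shortage recovery: $1,866.48 / 24 = $77.77
Adjusted monthly = $483.88 + $77.77 = $561.65

$561.65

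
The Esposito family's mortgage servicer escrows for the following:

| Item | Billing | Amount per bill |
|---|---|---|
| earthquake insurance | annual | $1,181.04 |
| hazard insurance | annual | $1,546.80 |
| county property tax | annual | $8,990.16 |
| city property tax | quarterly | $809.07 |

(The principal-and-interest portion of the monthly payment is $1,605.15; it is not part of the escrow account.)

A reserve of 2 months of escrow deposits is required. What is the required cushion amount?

$2,492.38

Earthquake insurance = $1,181.04 annually
Hazard insurance = $1,546.80 annually
County property tax = $8,990.16 annually
City property tax = $809.07 × 4 = $3,236.28 annually
Annual escrow total = $14,954.28
Monthly = $14,954.28 ÷ 12 = $1,246.19
Reserve = 2 × $1,246.19 = $2,492.38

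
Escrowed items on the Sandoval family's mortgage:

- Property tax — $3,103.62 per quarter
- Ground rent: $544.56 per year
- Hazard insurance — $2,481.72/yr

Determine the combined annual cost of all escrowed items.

$15,440.76

Property tax = $3,103.62 × 4 = $12,414.48 per year
Ground rent = $544.56 per year
Hazard insurance = $2,481.72 per year
Annual escrow total = $12,414.48 + $544.56 + $2,481.72 = $15,440.76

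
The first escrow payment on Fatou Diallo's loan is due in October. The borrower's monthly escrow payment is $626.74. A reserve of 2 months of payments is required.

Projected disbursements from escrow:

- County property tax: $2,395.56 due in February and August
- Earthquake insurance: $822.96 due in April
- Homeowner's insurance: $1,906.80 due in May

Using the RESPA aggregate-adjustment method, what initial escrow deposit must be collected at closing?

$1,880.22

Cushion = 2 × $626.74 = $1,253.48
Trial balance (start $0, +$626.74 each month, − disbursements):
  Oct: +$626.74 → $626.74
  Nov: +$626.74 → $1,253.48
  Dec: +$626.74 → $1,880.22
  Jan: +$626.74 → $2,506.96
  Feb: +$626.74 − $2,395.56 → $738.14
  Mar: +$626.74 → $1,364.88
  Apr: +$626.74 − $822.96 → $1,168.66
  May: +$626.74 − $1,906.80 → -$111.40
  Jun: +$626.74 → $515.34
  Jul: +$626.74 → $1,142.08
  Aug: +$626.74 − $2,395.56 → -$626.74
  Sep: +$626.74 → $0.00
Lowest trial balance = -$626.74 (Aug)
Initial deposit = cushion − low point = $1,253.48 − (-$626.74) = $1,880.22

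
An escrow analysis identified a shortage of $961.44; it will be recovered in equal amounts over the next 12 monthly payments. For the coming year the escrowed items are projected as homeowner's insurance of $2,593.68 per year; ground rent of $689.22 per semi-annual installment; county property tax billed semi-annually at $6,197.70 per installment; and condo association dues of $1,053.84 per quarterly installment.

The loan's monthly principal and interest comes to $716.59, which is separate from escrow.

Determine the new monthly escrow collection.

Homeowner's insurance = $2,593.68 per year
Ground rent = $689.22 × 2 = $1,378.44 per year
County property tax = $6,197.70 × 2 = $12,395.40 per year
Condo association dues = $1,053.84 × 4 = $4,215.36 per year
Total annual escrow = $20,582.88
Base monthly escrow = $20,582.88 / 12 = $1,715.24
Monthly shortage recovery: $961.44 / 12 = $80.12
New monthly escrow = $1,715.24 + $80.12 = $1,795.36

$1,795.36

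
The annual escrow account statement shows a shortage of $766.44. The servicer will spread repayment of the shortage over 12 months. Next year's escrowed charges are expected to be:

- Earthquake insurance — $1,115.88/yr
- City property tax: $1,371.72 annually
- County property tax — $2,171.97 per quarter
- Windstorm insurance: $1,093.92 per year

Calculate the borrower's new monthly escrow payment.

$1,086.32

Earthquake insurance = $1,115.88 annually
City property tax = $1,371.72 annually
County property tax = $2,171.97 × 4 = $8,687.88 annually
Windstorm insurance = $1,093.92 annually
Total per year = $12,269.40
Monthly = $12,269.40 / 12 = $1,022.45
Monthly shortage recovery: $766.44 / 12 = $63.87
New monthly escrow = $1,022.45 + $63.87 = $1,086.32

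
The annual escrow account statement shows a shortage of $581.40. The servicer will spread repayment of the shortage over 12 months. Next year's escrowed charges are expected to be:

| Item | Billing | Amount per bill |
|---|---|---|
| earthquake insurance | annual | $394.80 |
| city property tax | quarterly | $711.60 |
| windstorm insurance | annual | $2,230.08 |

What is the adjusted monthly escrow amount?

Earthquake insurance = $394.80 annually
City property tax = $711.60 × 4 = $2,846.40 annually
Windstorm insurance = $2,230.08 annually
Annual escrow total = $5,471.28
Monthly escrow = $5,471.28 ÷ 12 = $455.94
Monthly shortage recovery: $581.40 / 12 = $48.45
New monthly escrow = $455.94 + $48.45 = $504.39

$504.39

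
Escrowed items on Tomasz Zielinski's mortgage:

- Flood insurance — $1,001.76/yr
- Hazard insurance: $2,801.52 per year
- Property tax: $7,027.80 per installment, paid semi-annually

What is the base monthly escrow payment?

Flood insurance = $1,001.76 annually
Hazard insurance = $2,801.52 annually
Property tax = $7,027.80 × 2 = $14,055.60 annually
Total annual escrow = $1,001.76 + $2,801.52 + $14,055.60 = $17,858.88
Monthly escrow = $17,858.88 ÷ 12 = $1,488.24

$1,488.24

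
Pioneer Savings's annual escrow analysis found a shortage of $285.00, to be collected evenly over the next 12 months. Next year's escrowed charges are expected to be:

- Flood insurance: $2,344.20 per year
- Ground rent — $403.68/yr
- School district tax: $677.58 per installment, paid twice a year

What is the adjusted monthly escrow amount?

$365.67

Flood insurance = $2,344.20/yr
Ground rent = $403.68/yr
School district tax = $677.58 × 2 = $1,355.16/yr
Annual escrow total = $4,103.04
Monthly escrow = $4,103.04 ÷ 12 = $341.92
Shortage per month = $285.00 / 12 = $23.75
Adjusted monthly = $341.92 + $23.75 = $365.67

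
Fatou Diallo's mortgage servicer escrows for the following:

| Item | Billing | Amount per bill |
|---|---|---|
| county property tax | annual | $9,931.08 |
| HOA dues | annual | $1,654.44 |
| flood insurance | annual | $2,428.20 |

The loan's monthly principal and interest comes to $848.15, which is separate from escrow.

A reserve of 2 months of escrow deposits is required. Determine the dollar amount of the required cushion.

$2,335.62

County property tax = $9,931.08
HOA dues = $1,654.44
Flood insurance = $2,428.20
Total annual escrow = $14,013.72
Base monthly escrow = $14,013.72 ÷ 12 = $1,167.81
Required cushion = 2 × $1,167.81 = $2,335.62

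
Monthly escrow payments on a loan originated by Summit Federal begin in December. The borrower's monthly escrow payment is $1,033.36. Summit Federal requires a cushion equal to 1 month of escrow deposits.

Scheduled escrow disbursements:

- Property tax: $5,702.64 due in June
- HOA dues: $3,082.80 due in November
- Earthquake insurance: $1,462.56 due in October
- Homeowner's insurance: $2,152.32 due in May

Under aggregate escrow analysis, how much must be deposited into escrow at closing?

Cushion = 1 × $1,033.36 = $1,033.36
Trial balance (start $0, +$1,033.36 each month, − disbursements):
  Dec: +$1,033.36 → $1,033.36
  Jan: +$1,033.36 → $2,066.72
  Feb: +$1,033.36 → $3,100.08
  Mar: +$1,033.36 → $4,133.44
  Apr: +$1,033.36 → $5,166.80
  May: +$1,033.36 − $2,152.32 → $4,047.84
  Jun: +$1,033.36 − $5,702.64 → -$621.44
  Jul: +$1,033.36 → $411.92
  Aug: +$1,033.36 → $1,445.28
  Sep: +$1,033.36 → $2,478.64
  Oct: +$1,033.36 − $1,462.56 → $2,049.44
  Nov: +$1,033.36 − $3,082.80 → $0.00
Lowest trial balance = -$621.44 (Jun)
Initial deposit = cushion − low point = $1,033.36 − (-$621.44) = $1,654.80

$1,654.80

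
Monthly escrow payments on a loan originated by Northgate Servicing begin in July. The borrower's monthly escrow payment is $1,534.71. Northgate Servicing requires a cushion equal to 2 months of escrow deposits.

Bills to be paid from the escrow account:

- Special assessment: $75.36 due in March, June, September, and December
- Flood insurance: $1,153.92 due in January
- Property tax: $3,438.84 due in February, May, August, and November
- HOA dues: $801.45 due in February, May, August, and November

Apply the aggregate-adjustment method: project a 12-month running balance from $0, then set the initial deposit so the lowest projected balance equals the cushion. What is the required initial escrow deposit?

$4,817.25

Cushion = 2 × $1,534.71 = $3,069.42
Trial balance (start $0, +$1,534.71 each month, − disbursements):
  Jul: +$1,534.71 → $1,534.71
  Aug: +$1,534.71 − $4,240.29 → -$1,170.87
  Sep: +$1,534.71 − $75.36 → $288.48
  Oct: +$1,534.71 → $1,823.19
  Nov: +$1,534.71 − $4,240.29 → -$882.39
  Dec: +$1,534.71 − $75.36 → $576.96
  Jan: +$1,534.71 − $1,153.92 → $957.75
  Feb: +$1,534.71 − $4,240.29 → -$1,747.83
  Mar: +$1,534.71 − $75.36 → -$288.48
  Apr: +$1,534.71 → $1,246.23
  May: +$1,534.71 − $4,240.29 → -$1,459.35
  Jun: +$1,534.71 − $75.36 → $0.00
Lowest trial balance = -$1,747.83 (Feb)
Initial deposit = cushion − low point = $3,069.42 − (-$1,747.83) = $4,817.25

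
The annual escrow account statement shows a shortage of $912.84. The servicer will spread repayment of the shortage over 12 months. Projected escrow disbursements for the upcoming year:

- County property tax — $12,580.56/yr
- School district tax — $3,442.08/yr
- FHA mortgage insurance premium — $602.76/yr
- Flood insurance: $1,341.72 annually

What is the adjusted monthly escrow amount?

County property tax = $12,580.56 annually
School district tax = $3,442.08 annually
FHA mortgage insurance premium = $602.76 annually
Flood insurance = $1,341.72 annually
Total per year = $12,580.56 + $3,442.08 + $602.76 + $1,341.72 = $17,967.12
Per month = $17,967.12 ÷ 12 = $1,497.26
Monthly shortage recovery: $912.84 ÷ 12 = $76.07
New monthly escrow = $1,497.26 + $76.07 = $1,573.33

$1,573.33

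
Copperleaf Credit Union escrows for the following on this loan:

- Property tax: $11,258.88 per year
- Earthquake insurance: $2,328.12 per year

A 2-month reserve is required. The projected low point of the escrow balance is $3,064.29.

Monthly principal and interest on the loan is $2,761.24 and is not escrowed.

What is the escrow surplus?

$799.79

Property tax — $11,258.88/yr
Earthquake insurance — $2,328.12/yr
Total per year = $11,258.88 + $2,328.12 = $13,587.00
Base monthly escrow = $13,587.00 ÷ 12 = $1,132.25
Required reserve = 2 × $1,132.25 = $2,264.50
Excess over cushion: $3,064.29 − $2,264.50 = $799.79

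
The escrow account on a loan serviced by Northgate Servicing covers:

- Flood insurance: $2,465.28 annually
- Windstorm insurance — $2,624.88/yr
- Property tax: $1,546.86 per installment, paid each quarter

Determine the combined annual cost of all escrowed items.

$11,277.60

Flood insurance: $2,465.28 per year
Windstorm insurance: $2,624.88 per year
Property tax: $1,546.86 × 4 = $6,187.44 per year
Total per year = $2,465.28 + $2,624.88 + $6,187.44 = $11,277.60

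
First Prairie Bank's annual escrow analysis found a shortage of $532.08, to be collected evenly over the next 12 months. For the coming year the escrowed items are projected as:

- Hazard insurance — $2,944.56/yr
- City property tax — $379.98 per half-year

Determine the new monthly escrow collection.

$353.05

Hazard insurance — $2,944.56 annually
City property tax — $379.98 × 2 = $759.96 annually
Total per year = $3,704.52
Per month = $3,704.52 / 12 = $308.71
Shortage spread = $532.08 / 12 = $44.34/mo
New monthly escrow = $308.71 + $44.34 = $353.05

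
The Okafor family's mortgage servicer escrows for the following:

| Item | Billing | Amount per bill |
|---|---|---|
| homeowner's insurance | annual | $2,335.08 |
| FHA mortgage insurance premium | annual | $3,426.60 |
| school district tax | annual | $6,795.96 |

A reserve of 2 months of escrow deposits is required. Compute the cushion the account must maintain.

$2,092.94

Homeowner's insurance — $2,335.08/yr
FHA mortgage insurance premium — $3,426.60/yr
School district tax — $6,795.96/yr
Yearly total = $2,335.08 + $3,426.60 + $6,795.96 = $12,557.64
Per month = $12,557.64 ÷ 12 = $1,046.47
Cushion = 2 × $1,046.47 = $2,092.94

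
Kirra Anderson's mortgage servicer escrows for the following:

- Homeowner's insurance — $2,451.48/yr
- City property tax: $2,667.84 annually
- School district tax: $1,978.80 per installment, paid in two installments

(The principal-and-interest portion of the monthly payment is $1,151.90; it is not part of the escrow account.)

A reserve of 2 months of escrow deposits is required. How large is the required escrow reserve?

Homeowner's insurance — $2,451.48 per year
City property tax — $2,667.84 per year
School district tax — $1,978.80 × 2 = $3,957.60 per year
Total per year = $9,076.92
Per month = $9,076.92 ÷ 12 = $756.41
Cushion = 2 × $756.41 = $1,512.82

$1,512.82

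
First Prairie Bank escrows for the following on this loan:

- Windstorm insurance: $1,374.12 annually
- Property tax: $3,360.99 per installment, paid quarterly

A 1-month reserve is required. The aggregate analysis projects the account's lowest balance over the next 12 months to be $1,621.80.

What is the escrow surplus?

$386.96

Windstorm insurance — $1,374.12
Property tax — $3,360.99 × 4 = $13,443.96
Yearly total = $1,374.12 + $13,443.96 = $14,818.08
Per month = $14,818.08 ÷ 12 = $1,234.84
Required cushion = 1 × $1,234.84 = $1,234.84
Excess over cushion: $1,621.80 − $1,234.84 = $386.96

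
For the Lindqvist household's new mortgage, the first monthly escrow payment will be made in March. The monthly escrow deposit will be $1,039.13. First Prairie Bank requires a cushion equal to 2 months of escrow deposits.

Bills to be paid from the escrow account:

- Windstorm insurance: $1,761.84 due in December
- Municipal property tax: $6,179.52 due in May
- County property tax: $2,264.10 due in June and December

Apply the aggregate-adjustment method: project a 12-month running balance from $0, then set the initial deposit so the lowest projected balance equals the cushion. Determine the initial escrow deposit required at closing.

Cushion = 2 × $1,039.13 = $2,078.26
Trial balance (start $0, +$1,039.13 each month, − disbursements):
  Mar: +$1,039.13 → $1,039.13
  Apr: +$1,039.13 → $2,078.26
  May: +$1,039.13 − $6,179.52 → -$3,062.13
  Jun: +$1,039.13 − $2,264.10 → -$4,287.10
  Jul: +$1,039.13 → -$3,247.97
  Aug: +$1,039.13 → -$2,208.84
  Sep: +$1,039.13 → -$1,169.71
  Oct: +$1,039.13 → -$130.58
  Nov: +$1,039.13 → $908.55
  Dec: +$1,039.13 − $4,025.94 → -$2,078.26
  Jan: +$1,039.13 → -$1,039.13
  Feb: +$1,039.13 → $0.00
Lowest trial balance = -$4,287.10 (Jun)
Initial deposit = cushion − low point = $2,078.26 − (-$4,287.10) = $6,365.36

$6,365.36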